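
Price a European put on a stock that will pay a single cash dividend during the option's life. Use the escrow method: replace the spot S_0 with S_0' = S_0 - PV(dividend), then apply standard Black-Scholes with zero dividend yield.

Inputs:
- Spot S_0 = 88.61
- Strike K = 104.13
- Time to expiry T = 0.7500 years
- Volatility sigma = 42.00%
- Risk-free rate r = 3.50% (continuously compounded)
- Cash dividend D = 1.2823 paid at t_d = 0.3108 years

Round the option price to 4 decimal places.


Answer: Price = 21.7869

Derivation:
PV(D) = D * exp(-r * t_d) = 1.2823 * 0.98918095 = 1.26842673
S_0' = S_0 - PV(D) = 88.6100 - 1.26842673 = 87.34157327
d1 = (ln(S_0'/K) + (r + sigma^2/2)*T) / (sigma*sqrt(T)) = -0.22932781
d2 = d1 - sigma*sqrt(T) = -0.59305848
exp(-rT) = 0.97409154
N(-d1) = 0.59069293; N(-d2) = 0.72342899
P = K * exp(-rT) * N(-d2) - S_0' * N(-d1) = 104.1300 * 0.97409154 * 0.72342899 - 87.34157327 * 0.59069293 = 21.7869


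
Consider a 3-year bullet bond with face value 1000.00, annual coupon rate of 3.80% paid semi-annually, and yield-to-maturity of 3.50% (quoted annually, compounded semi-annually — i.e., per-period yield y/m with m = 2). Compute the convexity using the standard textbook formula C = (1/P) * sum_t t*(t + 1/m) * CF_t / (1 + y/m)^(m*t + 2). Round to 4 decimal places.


Answer: Convexity = 9.5319

Derivation:
Coupon per period c = face * coupon_rate / m = 19.000000
Periods per year m = 2; per-period yield y/m = 0.017500
Number of cashflows N = 6
Cashflows (t years, CF_t, discount factor 1/(1+y/m)^(m*t), PV):
  t = 0.5000: CF_t = 19.000000, DF = 0.982801, PV = 18.673219
  t = 1.0000: CF_t = 19.000000, DF = 0.965898, PV = 18.352058
  t = 1.5000: CF_t = 19.000000, DF = 0.949285, PV = 18.036420
  t = 2.0000: CF_t = 19.000000, DF = 0.932959, PV = 17.726212
  t = 2.5000: CF_t = 19.000000, DF = 0.916913, PV = 17.421338
  t = 3.0000: CF_t = 1019.000000, DF = 0.901143, PV = 918.264250
Price P = sum_t PV_t = 1008.473496
Convexity numerator sum_t t*(t + 1/m) * CF_t / (1+y/m)^(m*t + 2):
  t = 0.5000: term = 9.018210
  t = 1.0000: term = 26.589317
  t = 1.5000: term = 52.264015
  t = 2.0000: term = 85.608541
  t = 2.5000: term = 126.204238
  t = 3.0000: term = 9312.968626
Convexity = (1/P) * sum = 9612.652948 / 1008.473496 = 9.531885


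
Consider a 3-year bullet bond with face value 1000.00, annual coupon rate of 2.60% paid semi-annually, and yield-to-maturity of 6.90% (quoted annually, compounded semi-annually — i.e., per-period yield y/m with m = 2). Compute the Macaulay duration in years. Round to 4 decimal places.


Coupon per period c = face * coupon_rate / m = 13.000000
Periods per year m = 2; per-period yield y/m = 0.034500
Number of cashflows N = 6
Cashflows (t years, CF_t, discount factor 1/(1+y/m)^(m*t), PV):
  t = 0.5000: CF_t = 13.000000, DF = 0.966651, PV = 12.566457
  t = 1.0000: CF_t = 13.000000, DF = 0.934413, PV = 12.147373
  t = 1.5000: CF_t = 13.000000, DF = 0.903251, PV = 11.742265
  t = 2.0000: CF_t = 13.000000, DF = 0.873128, PV = 11.350667
  t = 2.5000: CF_t = 13.000000, DF = 0.844010, PV = 10.972128
  t = 3.0000: CF_t = 1013.000000, DF = 0.815863, PV = 826.468823
Price P = sum_t PV_t = 885.247713
Macaulay numerator sum_t t * PV_t:
  t * PV_t at t = 0.5000: 6.283229
  t * PV_t at t = 1.0000: 12.147373
  t * PV_t at t = 1.5000: 17.613397
  t * PV_t at t = 2.0000: 22.701333
  t * PV_t at t = 2.5000: 27.430321
  t * PV_t at t = 3.0000: 2479.406469
Macaulay duration D = (sum_t t * PV_t) / P = 2565.582122 / 885.247713 = 2.898152

Answer: Macaulay duration = 2.8982 years


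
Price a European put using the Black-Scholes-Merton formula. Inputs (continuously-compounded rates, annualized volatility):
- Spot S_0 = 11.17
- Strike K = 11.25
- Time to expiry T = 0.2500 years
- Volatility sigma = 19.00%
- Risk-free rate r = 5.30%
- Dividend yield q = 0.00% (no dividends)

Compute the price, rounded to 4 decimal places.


d1 = (ln(S/K) + (r - q + 0.5*sigma^2) * T) / (sigma * sqrt(T)) = 0.11185247
d2 = d1 - sigma * sqrt(T) = 0.01685247
exp(-rT) = 0.98683739; exp(-qT) = 1.00000000
P = K * exp(-rT) * N(-d2) - S_0 * exp(-qT) * N(-d1)
N(-d1) = 0.45547019; N(-d2) = 0.49327716
P = 11.2500 * 0.98683739 * 0.49327716 - 11.1700 * 1.00000000 * 0.45547019 = 0.3887

Answer: Price = 0.3887


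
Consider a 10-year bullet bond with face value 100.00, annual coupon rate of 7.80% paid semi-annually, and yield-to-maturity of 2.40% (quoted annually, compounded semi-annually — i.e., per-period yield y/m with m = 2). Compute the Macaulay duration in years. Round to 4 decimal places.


Coupon per period c = face * coupon_rate / m = 3.900000
Periods per year m = 2; per-period yield y/m = 0.012000
Number of cashflows N = 20
Cashflows (t years, CF_t, discount factor 1/(1+y/m)^(m*t), PV):
  t = 0.5000: CF_t = 3.900000, DF = 0.988142, PV = 3.853755
  t = 1.0000: CF_t = 3.900000, DF = 0.976425, PV = 3.808058
  t = 1.5000: CF_t = 3.900000, DF = 0.964847, PV = 3.762903
  t = 2.0000: CF_t = 3.900000, DF = 0.953406, PV = 3.718284
  t = 2.5000: CF_t = 3.900000, DF = 0.942101, PV = 3.674194
  t = 3.0000: CF_t = 3.900000, DF = 0.930930, PV = 3.630626
  t = 3.5000: CF_t = 3.900000, DF = 0.919891, PV = 3.587575
  t = 4.0000: CF_t = 3.900000, DF = 0.908983, PV = 3.545035
  t = 4.5000: CF_t = 3.900000, DF = 0.898205, PV = 3.502999
  t = 5.0000: CF_t = 3.900000, DF = 0.887554, PV = 3.461461
  t = 5.5000: CF_t = 3.900000, DF = 0.877030, PV = 3.420416
  t = 6.0000: CF_t = 3.900000, DF = 0.866630, PV = 3.379858
  t = 6.5000: CF_t = 3.900000, DF = 0.856354, PV = 3.339781
  t = 7.0000: CF_t = 3.900000, DF = 0.846200, PV = 3.300179
  t = 7.5000: CF_t = 3.900000, DF = 0.836166, PV = 3.261046
  t = 8.0000: CF_t = 3.900000, DF = 0.826251, PV = 3.222377
  t = 8.5000: CF_t = 3.900000, DF = 0.816453, PV = 3.184167
  t = 9.0000: CF_t = 3.900000, DF = 0.806772, PV = 3.146410
  t = 9.5000: CF_t = 3.900000, DF = 0.797205, PV = 3.109101
  t = 10.0000: CF_t = 103.900000, DF = 0.787752, PV = 81.847477
Price P = sum_t PV_t = 147.755704
Macaulay numerator sum_t t * PV_t:
  t * PV_t at t = 0.5000: 1.926877
  t * PV_t at t = 1.0000: 3.808058
  t * PV_t at t = 1.5000: 5.644355
  t * PV_t at t = 2.0000: 7.436568
  t * PV_t at t = 2.5000: 9.185484
  t * PV_t at t = 3.0000: 10.891878
  t * PV_t at t = 3.5000: 12.556513
  t * PV_t at t = 4.0000: 14.180139
  t * PV_t at t = 4.5000: 15.763495
  t * PV_t at t = 5.0000: 17.307307
  t * PV_t at t = 5.5000: 18.812290
  t * PV_t at t = 6.0000: 20.279148
  t * PV_t at t = 6.5000: 21.708574
  t * PV_t at t = 7.0000: 23.101250
  t * PV_t at t = 7.5000: 24.457845
  t * PV_t at t = 8.0000: 25.779019
  t * PV_t at t = 8.5000: 27.065423
  t * PV_t at t = 9.0000: 28.317694
  t * PV_t at t = 9.5000: 29.536462
  t * PV_t at t = 10.0000: 818.474772
Macaulay duration D = (sum_t t * PV_t) / P = 1136.233153 / 147.755704 = 7.689944

Answer: Macaulay duration = 7.6899 years


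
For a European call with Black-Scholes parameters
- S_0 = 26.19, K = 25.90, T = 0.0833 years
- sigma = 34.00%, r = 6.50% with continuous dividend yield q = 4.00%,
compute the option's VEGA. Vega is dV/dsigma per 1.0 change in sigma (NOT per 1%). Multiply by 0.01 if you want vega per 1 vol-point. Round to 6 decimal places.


Answer: Vega = 2.955213

Derivation:
d1 = 0.1837556877; d2 = 0.0856257738
phi(d1) = 0.3922634457; exp(-qT) = 0.9966735450; exp(-rT) = 0.9946001320
Vega = S * exp(-qT) * phi(d1) * sqrt(T) = 26.1900 * 0.9966735450 * 0.3922634457 * 0.2886173938 = 2.955213


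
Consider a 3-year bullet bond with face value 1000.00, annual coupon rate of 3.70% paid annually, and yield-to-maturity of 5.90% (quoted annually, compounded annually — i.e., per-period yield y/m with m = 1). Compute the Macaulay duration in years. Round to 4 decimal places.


Answer: Macaulay duration = 2.8907 years

Derivation:
Coupon per period c = face * coupon_rate / m = 37.000000
Periods per year m = 1; per-period yield y/m = 0.059000
Number of cashflows N = 3
Cashflows (t years, CF_t, discount factor 1/(1+y/m)^(m*t), PV):
  t = 1.0000: CF_t = 37.000000, DF = 0.944287, PV = 34.938621
  t = 2.0000: CF_t = 37.000000, DF = 0.891678, PV = 32.992088
  t = 3.0000: CF_t = 1037.000000, DF = 0.842000, PV = 873.154057
Price P = sum_t PV_t = 941.084766
Macaulay numerator sum_t t * PV_t:
  t * PV_t at t = 1.0000: 34.938621
  t * PV_t at t = 2.0000: 65.984176
  t * PV_t at t = 3.0000: 2619.462170
Macaulay duration D = (sum_t t * PV_t) / P = 2720.384968 / 941.084766 = 2.890691


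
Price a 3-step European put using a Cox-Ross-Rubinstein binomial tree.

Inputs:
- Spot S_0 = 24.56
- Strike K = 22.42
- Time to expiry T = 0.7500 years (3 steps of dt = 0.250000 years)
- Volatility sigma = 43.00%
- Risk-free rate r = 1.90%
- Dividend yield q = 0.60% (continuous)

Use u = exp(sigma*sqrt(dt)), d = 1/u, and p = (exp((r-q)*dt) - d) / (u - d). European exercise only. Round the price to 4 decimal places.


dt = T/N = 0.250000
u = exp(sigma*sqrt(dt)) = 1.239862; d = 1/u = 0.806541
p = (exp((r-q)*dt) - d) / (u - d) = 0.453969
Discount per step: exp(-r*dt) = 0.995261
Stock lattice S(k, i) with i counting down-moves:
  k=0: S(0,0) = 24.5600
  k=1: S(1,0) = 30.4510; S(1,1) = 19.8087
  k=2: S(2,0) = 37.7550; S(2,1) = 24.5600; S(2,2) = 15.9765
  k=3: S(3,0) = 46.8110; S(3,1) = 30.4510; S(3,2) = 19.8087; S(3,3) = 12.8857
Terminal payoffs V(N, i) = max(K - S_T, 0):
  V(3,0) = 0.000000; V(3,1) = 0.000000; V(3,2) = 2.611342; V(3,3) = 9.534288
Backward induction: V(k, i) = exp(-r*dt) * [p * V(k+1, i) + (1-p) * V(k+1, i+1)].
  V(2,0) = exp(-r*dt) * [p*0.000000 + (1-p)*0.000000] = 0.000000
  V(2,1) = exp(-r*dt) * [p*0.000000 + (1-p)*2.611342] = 1.419118
  V(2,2) = exp(-r*dt) * [p*2.611342 + (1-p)*9.534288] = 6.361201
  V(1,0) = exp(-r*dt) * [p*0.000000 + (1-p)*1.419118] = 0.771211
  V(1,1) = exp(-r*dt) * [p*1.419118 + (1-p)*6.361201] = 4.098138
  V(0,0) = exp(-r*dt) * [p*0.771211 + (1-p)*4.098138] = 2.575555

Answer: Price = V(0,0) = 2.5756


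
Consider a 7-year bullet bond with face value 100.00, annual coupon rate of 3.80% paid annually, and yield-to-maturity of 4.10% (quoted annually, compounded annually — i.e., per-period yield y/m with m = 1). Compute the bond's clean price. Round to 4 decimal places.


Answer: Price = 98.2060

Derivation:
Coupon per period c = face * coupon_rate / m = 3.800000
Periods per year m = 1; per-period yield y/m = 0.041000
Number of cashflows N = 7
Cashflows (t years, CF_t, discount factor 1/(1+y/m)^(m*t), PV):
  t = 1.0000: CF_t = 3.800000, DF = 0.960615, PV = 3.650336
  t = 2.0000: CF_t = 3.800000, DF = 0.922781, PV = 3.506567
  t = 3.0000: CF_t = 3.800000, DF = 0.886437, PV = 3.368460
  t = 4.0000: CF_t = 3.800000, DF = 0.851524, PV = 3.235793
  t = 5.0000: CF_t = 3.800000, DF = 0.817987, PV = 3.108350
  t = 6.0000: CF_t = 3.800000, DF = 0.785770, PV = 2.985927
  t = 7.0000: CF_t = 103.800000, DF = 0.754823, PV = 78.350586
Price P = sum_t PV_t = 98.206019


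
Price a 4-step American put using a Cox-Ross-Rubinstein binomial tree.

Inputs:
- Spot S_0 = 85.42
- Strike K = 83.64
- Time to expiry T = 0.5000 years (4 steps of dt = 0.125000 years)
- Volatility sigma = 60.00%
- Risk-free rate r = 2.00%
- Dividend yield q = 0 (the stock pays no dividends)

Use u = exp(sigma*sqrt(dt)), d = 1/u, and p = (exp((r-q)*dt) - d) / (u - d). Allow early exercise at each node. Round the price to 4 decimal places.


dt = T/N = 0.125000
u = exp(sigma*sqrt(dt)) = 1.236311; d = 1/u = 0.808858
p = (exp((r-q)*dt) - d) / (u - d) = 0.453021
Discount per step: exp(-r*dt) = 0.997503
Stock lattice S(k, i) with i counting down-moves:
  k=0: S(0,0) = 85.4200
  k=1: S(1,0) = 105.6057; S(1,1) = 69.0926
  k=2: S(2,0) = 130.5615; S(2,1) = 85.4200; S(2,2) = 55.8861
  k=3: S(3,0) = 161.4146; S(3,1) = 105.6057; S(3,2) = 69.0926; S(3,3) = 45.2039
  k=4: S(4,0) = 199.5587; S(4,1) = 130.5615; S(4,2) = 85.4200; S(4,3) = 55.8861; S(4,4) = 36.5636
Terminal payoffs V(N, i) = max(K - S_T, 0):
  V(4,0) = 0.000000; V(4,1) = 0.000000; V(4,2) = 0.000000; V(4,3) = 27.753872; V(4,4) = 47.076440
Backward induction: V(k, i) = exp(-r*dt) * [p * V(k+1, i) + (1-p) * V(k+1, i+1)]; then take max(V_cont, immediate exercise) for American.
  V(3,0) = exp(-r*dt) * [p*0.000000 + (1-p)*0.000000] = 0.000000; exercise = 0.000000; V(3,0) = max -> 0.000000
  V(3,1) = exp(-r*dt) * [p*0.000000 + (1-p)*0.000000] = 0.000000; exercise = 0.000000; V(3,1) = max -> 0.000000
  V(3,2) = exp(-r*dt) * [p*0.000000 + (1-p)*27.753872] = 15.142884; exercise = 14.547359; V(3,2) = max -> 15.142884
  V(3,3) = exp(-r*dt) * [p*27.753872 + (1-p)*47.076440] = 38.227225; exercise = 38.436064; V(3,3) = max -> 38.436064
  V(2,0) = exp(-r*dt) * [p*0.000000 + (1-p)*0.000000] = 0.000000; exercise = 0.000000; V(2,0) = max -> 0.000000
  V(2,1) = exp(-r*dt) * [p*0.000000 + (1-p)*15.142884] = 8.262160; exercise = 0.000000; V(2,1) = max -> 8.262160
  V(2,2) = exp(-r*dt) * [p*15.142884 + (1-p)*38.436064] = 27.814144; exercise = 27.753872; V(2,2) = max -> 27.814144
  V(1,0) = exp(-r*dt) * [p*0.000000 + (1-p)*8.262160] = 4.507945; exercise = 0.000000; V(1,0) = max -> 4.507945
  V(1,1) = exp(-r*dt) * [p*8.262160 + (1-p)*27.814144] = 18.909355; exercise = 14.547359; V(1,1) = max -> 18.909355
  V(0,0) = exp(-r*dt) * [p*4.507945 + (1-p)*18.909355] = 12.354291; exercise = 0.000000; V(0,0) = max -> 12.354291

Answer: Price = V(0,0) = 12.3543


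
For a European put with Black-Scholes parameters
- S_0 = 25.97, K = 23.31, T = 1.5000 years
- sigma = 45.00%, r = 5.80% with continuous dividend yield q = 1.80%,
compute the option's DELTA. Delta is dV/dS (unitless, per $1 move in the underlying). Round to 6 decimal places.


Answer: Delta = -0.273309

Derivation:
d1 = 0.5805010770; d2 = 0.0293658849
phi(d1) = 0.3370819229; exp(-qT) = 0.9733612415; exp(-rT) = 0.9166770956
N(-d1) = 0.2807883803
Delta = -exp(-qT) * N(-d1) = -0.9733612415 * 0.2807883803 = -0.273309


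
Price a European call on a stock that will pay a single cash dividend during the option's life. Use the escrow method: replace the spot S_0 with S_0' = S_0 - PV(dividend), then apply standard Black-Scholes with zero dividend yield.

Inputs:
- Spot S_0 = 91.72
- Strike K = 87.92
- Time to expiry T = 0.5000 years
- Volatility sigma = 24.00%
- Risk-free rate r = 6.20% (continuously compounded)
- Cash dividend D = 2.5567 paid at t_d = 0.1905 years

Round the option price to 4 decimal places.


PV(D) = D * exp(-r * t_d) = 2.5567 * 0.98825848 = 2.52668045
S_0' = S_0 - PV(D) = 91.7200 - 2.52668045 = 89.19331955
d1 = (ln(S_0'/K) + (r + sigma^2/2)*T) / (sigma*sqrt(T)) = 0.35225016
d2 = d1 - sigma*sqrt(T) = 0.18254453
exp(-rT) = 0.96947557
N(d1) = 0.63767467; N(d2) = 0.57242229
C = S_0' * N(d1) - K * exp(-rT) * N(d2) = 89.19331955 * 0.63767467 - 87.9200 * 0.96947557 * 0.57242229 = 8.0852

Answer: Price = 8.0852


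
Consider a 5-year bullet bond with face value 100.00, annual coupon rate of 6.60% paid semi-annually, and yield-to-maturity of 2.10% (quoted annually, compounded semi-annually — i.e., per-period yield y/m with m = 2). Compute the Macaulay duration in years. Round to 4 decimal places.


Coupon per period c = face * coupon_rate / m = 3.300000
Periods per year m = 2; per-period yield y/m = 0.010500
Number of cashflows N = 10
Cashflows (t years, CF_t, discount factor 1/(1+y/m)^(m*t), PV):
  t = 0.5000: CF_t = 3.300000, DF = 0.989609, PV = 3.265710
  t = 1.0000: CF_t = 3.300000, DF = 0.979326, PV = 3.231776
  t = 1.5000: CF_t = 3.300000, DF = 0.969150, PV = 3.198195
  t = 2.0000: CF_t = 3.300000, DF = 0.959080, PV = 3.164963
  t = 2.5000: CF_t = 3.300000, DF = 0.949114, PV = 3.132076
  t = 3.0000: CF_t = 3.300000, DF = 0.939252, PV = 3.099531
  t = 3.5000: CF_t = 3.300000, DF = 0.929492, PV = 3.067324
  t = 4.0000: CF_t = 3.300000, DF = 0.919834, PV = 3.035452
  t = 4.5000: CF_t = 3.300000, DF = 0.910276, PV = 3.003911
  t = 5.0000: CF_t = 103.300000, DF = 0.900818, PV = 93.054449
Price P = sum_t PV_t = 121.253390
Macaulay numerator sum_t t * PV_t:
  t * PV_t at t = 0.5000: 1.632855
  t * PV_t at t = 1.0000: 3.231776
  t * PV_t at t = 1.5000: 4.797293
  t * PV_t at t = 2.0000: 6.329926
  t * PV_t at t = 2.5000: 7.830191
  t * PV_t at t = 3.0000: 9.298594
  t * PV_t at t = 3.5000: 10.735636
  t * PV_t at t = 4.0000: 12.141809
  t * PV_t at t = 4.5000: 13.517600
  t * PV_t at t = 5.0000: 465.272246
Macaulay duration D = (sum_t t * PV_t) / P = 534.787927 / 121.253390 = 4.410499

Answer: Macaulay duration = 4.4105 years


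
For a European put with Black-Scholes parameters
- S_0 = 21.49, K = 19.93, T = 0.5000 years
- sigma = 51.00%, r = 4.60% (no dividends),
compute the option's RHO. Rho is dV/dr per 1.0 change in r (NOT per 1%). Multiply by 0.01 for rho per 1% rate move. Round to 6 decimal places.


d1 = 0.4530657104; d2 = 0.0924412520
phi(d1) = 0.3600282414; exp(-qT) = 1.0000000000; exp(-rT) = 0.9772624838
N(-d2) = 0.4631737327
Rho = -K*T*exp(-rT)*N(-d2) = -19.9300 * 0.5000 * 0.9772624838 * 0.4631737327 = -4.510581

Answer: Rho = -4.510581


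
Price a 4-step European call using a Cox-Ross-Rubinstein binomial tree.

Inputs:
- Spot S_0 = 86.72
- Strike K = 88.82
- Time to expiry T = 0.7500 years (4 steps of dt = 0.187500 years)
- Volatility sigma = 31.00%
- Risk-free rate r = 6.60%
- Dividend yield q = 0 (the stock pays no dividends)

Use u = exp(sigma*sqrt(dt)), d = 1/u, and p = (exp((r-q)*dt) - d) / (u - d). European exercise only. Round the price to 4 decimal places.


Answer: Price = V(0,0) = 10.0686

Derivation:
dt = T/N = 0.187500
u = exp(sigma*sqrt(dt)) = 1.143660; d = 1/u = 0.874385
p = (exp((r-q)*dt) - d) / (u - d) = 0.512734
Discount per step: exp(-r*dt) = 0.987701
Stock lattice S(k, i) with i counting down-moves:
  k=0: S(0,0) = 86.7200
  k=1: S(1,0) = 99.1782; S(1,1) = 75.8267
  k=2: S(2,0) = 113.4262; S(2,1) = 86.7200; S(2,2) = 66.3018
  k=3: S(3,0) = 129.7210; S(3,1) = 99.1782; S(3,2) = 75.8267; S(3,3) = 57.9733
  k=4: S(4,0) = 148.3568; S(4,1) = 113.4262; S(4,2) = 86.7200; S(4,3) = 66.3018; S(4,4) = 50.6910
Terminal payoffs V(N, i) = max(S_T - K, 0):
  V(4,0) = 59.536816; V(4,1) = 24.606201; V(4,2) = 0.000000; V(4,3) = 0.000000; V(4,4) = 0.000000
Backward induction: V(k, i) = exp(-r*dt) * [p * V(k+1, i) + (1-p) * V(k+1, i+1)].
  V(3,0) = exp(-r*dt) * [p*59.536816 + (1-p)*24.606201] = 41.993421
  V(3,1) = exp(-r*dt) * [p*24.606201 + (1-p)*0.000000] = 12.461272
  V(3,2) = exp(-r*dt) * [p*0.000000 + (1-p)*0.000000] = 0.000000
  V(3,3) = exp(-r*dt) * [p*0.000000 + (1-p)*0.000000] = 0.000000
  V(2,0) = exp(-r*dt) * [p*41.993421 + (1-p)*12.461272] = 27.263925
  V(2,1) = exp(-r*dt) * [p*12.461272 + (1-p)*0.000000] = 6.310739
  V(2,2) = exp(-r*dt) * [p*0.000000 + (1-p)*0.000000] = 0.000000
  V(1,0) = exp(-r*dt) * [p*27.263925 + (1-p)*6.310739] = 16.844407
  V(1,1) = exp(-r*dt) * [p*6.310739 + (1-p)*0.000000] = 3.195936
  V(0,0) = exp(-r*dt) * [p*16.844407 + (1-p)*3.195936] = 10.068600


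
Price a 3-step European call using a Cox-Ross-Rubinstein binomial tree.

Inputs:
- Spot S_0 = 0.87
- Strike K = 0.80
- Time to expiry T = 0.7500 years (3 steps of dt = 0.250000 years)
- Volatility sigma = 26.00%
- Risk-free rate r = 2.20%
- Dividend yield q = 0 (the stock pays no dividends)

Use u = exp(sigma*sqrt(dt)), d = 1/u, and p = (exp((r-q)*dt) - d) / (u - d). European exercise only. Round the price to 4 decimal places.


dt = T/N = 0.250000
u = exp(sigma*sqrt(dt)) = 1.138828; d = 1/u = 0.878095
p = (exp((r-q)*dt) - d) / (u - d) = 0.488698
Discount per step: exp(-r*dt) = 0.994515
Stock lattice S(k, i) with i counting down-moves:
  k=0: S(0,0) = 0.8700
  k=1: S(1,0) = 0.9908; S(1,1) = 0.7639
  k=2: S(2,0) = 1.1283; S(2,1) = 0.8700; S(2,2) = 0.6708
  k=3: S(3,0) = 1.2850; S(3,1) = 0.9908; S(3,2) = 0.7639; S(3,3) = 0.5890
Terminal payoffs V(N, i) = max(S_T - K, 0):
  V(3,0) = 0.484973; V(3,1) = 0.190781; V(3,2) = 0.000000; V(3,3) = 0.000000
Backward induction: V(k, i) = exp(-r*dt) * [p * V(k+1, i) + (1-p) * V(k+1, i+1)].
  V(2,0) = exp(-r*dt) * [p*0.484973 + (1-p)*0.190781] = 0.332717
  V(2,1) = exp(-r*dt) * [p*0.190781 + (1-p)*0.000000] = 0.092723
  V(2,2) = exp(-r*dt) * [p*0.000000 + (1-p)*0.000000] = 0.000000
  V(1,0) = exp(-r*dt) * [p*0.332717 + (1-p)*0.092723] = 0.208856
  V(1,1) = exp(-r*dt) * [p*0.092723 + (1-p)*0.000000] = 0.045065
  V(0,0) = exp(-r*dt) * [p*0.208856 + (1-p)*0.045065] = 0.124423

Answer: Price = V(0,0) = 0.1244


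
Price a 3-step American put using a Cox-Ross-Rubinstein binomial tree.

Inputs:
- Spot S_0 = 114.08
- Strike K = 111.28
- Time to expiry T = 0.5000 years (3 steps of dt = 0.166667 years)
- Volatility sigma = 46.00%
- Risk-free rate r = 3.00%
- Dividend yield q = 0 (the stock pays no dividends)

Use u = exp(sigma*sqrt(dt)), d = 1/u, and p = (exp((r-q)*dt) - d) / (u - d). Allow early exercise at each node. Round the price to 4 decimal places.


Answer: Price = V(0,0) = 13.6555

Derivation:
dt = T/N = 0.166667
u = exp(sigma*sqrt(dt)) = 1.206585; d = 1/u = 0.828785
p = (exp((r-q)*dt) - d) / (u - d) = 0.466457
Discount per step: exp(-r*dt) = 0.995012
Stock lattice S(k, i) with i counting down-moves:
  k=0: S(0,0) = 114.0800
  k=1: S(1,0) = 137.6472; S(1,1) = 94.5478
  k=2: S(2,0) = 166.0831; S(2,1) = 114.0800; S(2,2) = 78.3598
  k=3: S(3,0) = 200.3934; S(3,1) = 137.6472; S(3,2) = 94.5478; S(3,3) = 64.9435
Terminal payoffs V(N, i) = max(K - S_T, 0):
  V(3,0) = 0.000000; V(3,1) = 0.000000; V(3,2) = 16.732180; V(3,3) = 46.336522
Backward induction: V(k, i) = exp(-r*dt) * [p * V(k+1, i) + (1-p) * V(k+1, i+1)]; then take max(V_cont, immediate exercise) for American.
  V(2,0) = exp(-r*dt) * [p*0.000000 + (1-p)*0.000000] = 0.000000; exercise = 0.000000; V(2,0) = max -> 0.000000
  V(2,1) = exp(-r*dt) * [p*0.000000 + (1-p)*16.732180] = 8.882819; exercise = 0.000000; V(2,1) = max -> 8.882819
  V(2,2) = exp(-r*dt) * [p*16.732180 + (1-p)*46.336522] = 32.365150; exercise = 32.920162; V(2,2) = max -> 32.920162
  V(1,0) = exp(-r*dt) * [p*0.000000 + (1-p)*8.882819] = 4.715732; exercise = 0.000000; V(1,0) = max -> 4.715732
  V(1,1) = exp(-r*dt) * [p*8.882819 + (1-p)*32.920162] = 21.599516; exercise = 16.732180; V(1,1) = max -> 21.599516
  V(0,0) = exp(-r*dt) * [p*4.715732 + (1-p)*21.599516] = 13.655515; exercise = 0.000000; V(0,0) = max -> 13.655515


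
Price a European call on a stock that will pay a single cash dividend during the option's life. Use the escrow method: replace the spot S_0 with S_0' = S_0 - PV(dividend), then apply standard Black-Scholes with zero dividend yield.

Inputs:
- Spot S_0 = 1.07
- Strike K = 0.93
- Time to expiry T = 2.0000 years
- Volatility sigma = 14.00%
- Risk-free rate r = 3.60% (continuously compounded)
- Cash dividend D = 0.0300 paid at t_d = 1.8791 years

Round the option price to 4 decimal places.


PV(D) = D * exp(-r * t_d) = 0.0300 * 0.93458976 = 0.02803769
S_0' = S_0 - PV(D) = 1.0700 - 0.02803769 = 1.04196231
d1 = (ln(S_0'/K) + (r + sigma^2/2)*T) / (sigma*sqrt(T)) = 1.03680270
d2 = d1 - sigma*sqrt(T) = 0.83881280
exp(-rT) = 0.93053090
N(d1) = 0.85008609; N(d2) = 0.79921282
C = S_0' * N(d1) - K * exp(-rT) * N(d2) = 1.04196231 * 0.85008609 - 0.9300 * 0.93053090 * 0.79921282 = 0.1941

Answer: Price = 0.1941


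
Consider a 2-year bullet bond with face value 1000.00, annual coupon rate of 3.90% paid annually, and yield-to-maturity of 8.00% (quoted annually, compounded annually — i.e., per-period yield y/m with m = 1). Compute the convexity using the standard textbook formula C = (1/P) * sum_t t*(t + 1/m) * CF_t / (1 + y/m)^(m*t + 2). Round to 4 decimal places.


Coupon per period c = face * coupon_rate / m = 39.000000
Periods per year m = 1; per-period yield y/m = 0.080000
Number of cashflows N = 2
Cashflows (t years, CF_t, discount factor 1/(1+y/m)^(m*t), PV):
  t = 1.0000: CF_t = 39.000000, DF = 0.925926, PV = 36.111111
  t = 2.0000: CF_t = 1039.000000, DF = 0.857339, PV = 890.775034
Price P = sum_t PV_t = 926.886145
Convexity numerator sum_t t*(t + 1/m) * CF_t / (1+y/m)^(m*t + 2):
  t = 1.0000: term = 61.918915
  t = 2.0000: term = 4582.176102
Convexity = (1/P) * sum = 4644.095017 / 926.886145 = 5.010427

Answer: Convexity = 5.0104


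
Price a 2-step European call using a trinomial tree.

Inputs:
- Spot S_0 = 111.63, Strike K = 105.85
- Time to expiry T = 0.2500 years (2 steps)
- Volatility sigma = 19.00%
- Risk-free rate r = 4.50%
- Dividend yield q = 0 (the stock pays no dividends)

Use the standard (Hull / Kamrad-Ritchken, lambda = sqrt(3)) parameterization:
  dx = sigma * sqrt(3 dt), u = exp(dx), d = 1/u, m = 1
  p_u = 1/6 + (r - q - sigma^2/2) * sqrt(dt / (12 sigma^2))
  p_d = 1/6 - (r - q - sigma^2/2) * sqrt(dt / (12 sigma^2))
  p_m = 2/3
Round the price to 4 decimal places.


dt = T/N = 0.125000; dx = sigma*sqrt(3*dt) = 0.116351
u = exp(dx) = 1.123390; d = 1/u = 0.890163
p_u = 0.181143, p_m = 0.666667, p_d = 0.152190
Discount per step: exp(-r*dt) = 0.994391
Stock lattice S(k, j) with j the centered position index:
  k=0: S(0,+0) = 111.6300
  k=1: S(1,-1) = 99.3689; S(1,+0) = 111.6300; S(1,+1) = 125.4040
  k=2: S(2,-2) = 88.4545; S(2,-1) = 99.3689; S(2,+0) = 111.6300; S(2,+1) = 125.4040; S(2,+2) = 140.8776
Terminal payoffs V(N, j) = max(S_T - K, 0):
  V(2,-2) = 0.000000; V(2,-1) = 0.000000; V(2,+0) = 5.780000; V(2,+1) = 19.554009; V(2,+2) = 35.027590
Backward induction: V(k, j) = exp(-r*dt) * [p_u * V(k+1, j+1) + p_m * V(k+1, j) + p_d * V(k+1, j-1)]
  V(1,-1) = exp(-r*dt) * [p_u*5.780000 + p_m*0.000000 + p_d*0.000000] = 1.041136
  V(1,+0) = exp(-r*dt) * [p_u*19.554009 + p_m*5.780000 + p_d*0.000000] = 7.353930
  V(1,+1) = exp(-r*dt) * [p_u*35.027590 + p_m*19.554009 + p_d*5.780000] = 20.147033
  V(0,+0) = exp(-r*dt) * [p_u*20.147033 + p_m*7.353930 + p_d*1.041136] = 8.661712

Answer: Price = V(0,0) = 8.6617


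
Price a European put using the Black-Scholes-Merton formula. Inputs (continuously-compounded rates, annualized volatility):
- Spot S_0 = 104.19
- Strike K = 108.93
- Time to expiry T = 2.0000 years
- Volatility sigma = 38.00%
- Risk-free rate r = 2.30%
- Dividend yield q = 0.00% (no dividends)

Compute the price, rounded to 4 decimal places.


Answer: Price = 21.9764

Derivation:
d1 = (ln(S/K) + (r - q + 0.5*sigma^2) * T) / (sigma * sqrt(T)) = 0.27151166
d2 = d1 - sigma * sqrt(T) = -0.26588949
exp(-rT) = 0.95504196; exp(-qT) = 1.00000000
P = K * exp(-rT) * N(-d2) - S_0 * exp(-qT) * N(-d1)
N(-d1) = 0.39299877; N(-d2) = 0.60483784
P = 108.9300 * 0.95504196 * 0.60483784 - 104.1900 * 1.00000000 * 0.39299877 = 21.9764


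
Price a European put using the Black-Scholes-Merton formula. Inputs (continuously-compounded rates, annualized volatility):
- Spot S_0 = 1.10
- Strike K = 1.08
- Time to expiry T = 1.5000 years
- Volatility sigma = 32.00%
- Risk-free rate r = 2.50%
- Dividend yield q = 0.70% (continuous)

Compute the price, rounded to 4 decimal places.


d1 = (ln(S/K) + (r - q + 0.5*sigma^2) * T) / (sigma * sqrt(T)) = 0.31166986
d2 = d1 - sigma * sqrt(T) = -0.08024850
exp(-rT) = 0.96319442; exp(-qT) = 0.98955493
P = K * exp(-rT) * N(-d2) - S_0 * exp(-qT) * N(-d1)
N(-d1) = 0.37764572; N(-d2) = 0.53198019
P = 1.0800 * 0.96319442 * 0.53198019 - 1.1000 * 0.98955493 * 0.37764572 = 0.1423

Answer: Price = 0.1423


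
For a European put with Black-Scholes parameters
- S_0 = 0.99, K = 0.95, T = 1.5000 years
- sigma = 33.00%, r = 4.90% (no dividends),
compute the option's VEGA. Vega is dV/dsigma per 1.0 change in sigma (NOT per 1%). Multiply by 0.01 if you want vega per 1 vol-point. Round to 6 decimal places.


Answer: Vega = 0.429838

Derivation:
d1 = 0.4859836108; d2 = 0.0818178033
phi(d1) = 0.3545065104; exp(-qT) = 1.0000000000; exp(-rT) = 0.9291361458
Vega = S * exp(-qT) * phi(d1) * sqrt(T) = 0.9900 * 1.0000000000 * 0.3545065104 * 1.2247448714 = 0.429838


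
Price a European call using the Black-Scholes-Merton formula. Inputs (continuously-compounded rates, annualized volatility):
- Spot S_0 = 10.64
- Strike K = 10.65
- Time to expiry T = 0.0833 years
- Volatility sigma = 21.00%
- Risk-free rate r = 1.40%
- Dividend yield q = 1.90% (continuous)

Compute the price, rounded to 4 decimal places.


d1 = (ln(S/K) + (r - q + 0.5*sigma^2) * T) / (sigma * sqrt(T)) = 0.00793367
d2 = d1 - sigma * sqrt(T) = -0.05267599
exp(-rT) = 0.99883448; exp(-qT) = 0.99841855
C = S_0 * exp(-qT) * N(d1) - K * exp(-rT) * N(d2)
N(d1) = 0.50316504; N(d2) = 0.47899504
C = 10.6400 * 0.99841855 * 0.50316504 - 10.6500 * 0.99883448 * 0.47899504 = 0.2499

Answer: Price = 0.2499


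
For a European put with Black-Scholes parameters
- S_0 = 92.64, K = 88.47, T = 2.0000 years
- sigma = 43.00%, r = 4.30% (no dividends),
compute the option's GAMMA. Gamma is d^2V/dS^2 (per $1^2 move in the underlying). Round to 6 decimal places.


d1 = 0.5212158122; d2 = -0.0868960196
phi(d1) = 0.3482720002; exp(-qT) = 1.0000000000; exp(-rT) = 0.9175942312
Gamma = exp(-qT) * phi(d1) / (S * sigma * sqrt(T)) = 1.0000000000 * 0.3482720002 / (92.6400 * 0.4300 * 1.4142135624) = 0.006182

Answer: Gamma = 0.006182


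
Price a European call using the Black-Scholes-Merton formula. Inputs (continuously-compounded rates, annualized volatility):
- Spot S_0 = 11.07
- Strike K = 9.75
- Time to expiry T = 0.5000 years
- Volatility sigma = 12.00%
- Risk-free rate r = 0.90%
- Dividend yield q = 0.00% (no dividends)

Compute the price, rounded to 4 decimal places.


d1 = (ln(S/K) + (r - q + 0.5*sigma^2) * T) / (sigma * sqrt(T)) = 1.59183244
d2 = d1 - sigma * sqrt(T) = 1.50697963
exp(-rT) = 0.99551011; exp(-qT) = 1.00000000
C = S_0 * exp(-qT) * N(d1) - K * exp(-rT) * N(d2)
N(d1) = 0.94428882; N(d2) = 0.93409206
C = 11.0700 * 1.00000000 * 0.94428882 - 9.7500 * 0.99551011 * 0.93409206 = 1.3868

Answer: Price = 1.3868


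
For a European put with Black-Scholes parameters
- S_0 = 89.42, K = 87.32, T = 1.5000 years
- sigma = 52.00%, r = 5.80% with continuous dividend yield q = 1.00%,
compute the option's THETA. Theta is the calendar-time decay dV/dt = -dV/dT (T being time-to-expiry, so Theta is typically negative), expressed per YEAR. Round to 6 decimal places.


Answer: Theta = -4.334405

Derivation:
d1 = 0.4688022506; d2 = -0.1680650825
phi(d1) = 0.3574262227; exp(-qT) = 0.9851119396; exp(-rT) = 0.9166770956
Theta = -S*exp(-qT)*phi(d1)*sigma/(2*sqrt(T)) + r*K*exp(-rT)*N(-d2) - q*S*exp(-qT)*N(-d1)
N(-d1) = 0.3196054955; N(-d2) = 0.5667339606; sqrt(T) = 1.2247448714
Term 1 = -89.4200 * 0.9851119396 * 0.3574262227 * 0.5200 / (2 * 1.2247448714) = -6.6839682499
Term 2 = 0.0580 * 87.3200 * 0.9166770956 * 0.5667339606 = 2.6310999023
Term 3 = -0.0100 * 89.4200 * 0.9851119396 * 0.3196054955 = -0.2815363569
Theta = -6.6839682499 + (2.6310999023) + (-0.2815363569) = -4.334405


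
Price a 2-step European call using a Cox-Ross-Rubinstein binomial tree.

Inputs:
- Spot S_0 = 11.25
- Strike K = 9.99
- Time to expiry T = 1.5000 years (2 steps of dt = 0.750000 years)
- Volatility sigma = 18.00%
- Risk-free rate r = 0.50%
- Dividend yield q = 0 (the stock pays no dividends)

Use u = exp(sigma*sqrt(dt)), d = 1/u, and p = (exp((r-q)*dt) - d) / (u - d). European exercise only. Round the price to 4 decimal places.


dt = T/N = 0.750000
u = exp(sigma*sqrt(dt)) = 1.168691; d = 1/u = 0.855658
p = (exp((r-q)*dt) - d) / (u - d) = 0.473110
Discount per step: exp(-r*dt) = 0.996257
Stock lattice S(k, i) with i counting down-moves:
  k=0: S(0,0) = 11.2500
  k=1: S(1,0) = 13.1478; S(1,1) = 9.6262
  k=2: S(2,0) = 15.3657; S(2,1) = 11.2500; S(2,2) = 8.2367
Terminal payoffs V(N, i) = max(S_T - K, 0):
  V(2,0) = 5.375693; V(2,1) = 1.260000; V(2,2) = 0.000000
Backward induction: V(k, i) = exp(-r*dt) * [p * V(k+1, i) + (1-p) * V(k+1, i+1)].
  V(1,0) = exp(-r*dt) * [p*5.375693 + (1-p)*1.260000] = 3.195169
  V(1,1) = exp(-r*dt) * [p*1.260000 + (1-p)*0.000000] = 0.593887
  V(0,0) = exp(-r*dt) * [p*3.195169 + (1-p)*0.593887] = 1.817749

Answer: Price = V(0,0) = 1.8177


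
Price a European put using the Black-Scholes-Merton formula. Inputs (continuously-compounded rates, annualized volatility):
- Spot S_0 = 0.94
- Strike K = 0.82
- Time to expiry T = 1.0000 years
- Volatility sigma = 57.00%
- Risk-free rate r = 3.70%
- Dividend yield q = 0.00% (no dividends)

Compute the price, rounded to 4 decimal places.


d1 = (ln(S/K) + (r - q + 0.5*sigma^2) * T) / (sigma * sqrt(T)) = 0.58951848
d2 = d1 - sigma * sqrt(T) = 0.01951848
exp(-rT) = 0.96367614; exp(-qT) = 1.00000000
P = K * exp(-rT) * N(-d2) - S_0 * exp(-qT) * N(-d1)
N(-d1) = 0.27775676; N(-d2) = 0.49221375
P = 0.8200 * 0.96367614 * 0.49221375 - 0.9400 * 1.00000000 * 0.27775676 = 0.1279

Answer: Price = 0.1279


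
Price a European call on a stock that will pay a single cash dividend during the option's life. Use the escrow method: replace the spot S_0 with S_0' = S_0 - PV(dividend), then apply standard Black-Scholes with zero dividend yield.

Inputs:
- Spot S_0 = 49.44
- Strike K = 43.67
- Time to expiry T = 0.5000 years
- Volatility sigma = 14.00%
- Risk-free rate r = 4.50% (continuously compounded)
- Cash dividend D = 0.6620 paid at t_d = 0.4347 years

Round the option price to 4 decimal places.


PV(D) = D * exp(-r * t_d) = 0.6620 * 0.98062858 = 0.64917612
S_0' = S_0 - PV(D) = 49.4400 - 0.64917612 = 48.79082388
d1 = (ln(S_0'/K) + (r + sigma^2/2)*T) / (sigma*sqrt(T)) = 1.39684795
d2 = d1 - sigma*sqrt(T) = 1.29785300
exp(-rT) = 0.97775124
N(d1) = 0.91877035; N(d2) = 0.90283107
C = S_0' * N(d1) - K * exp(-rT) * N(d2) = 48.79082388 * 0.91877035 - 43.6700 * 0.97775124 * 0.90283107 = 6.2781

Answer: Price = 6.2781


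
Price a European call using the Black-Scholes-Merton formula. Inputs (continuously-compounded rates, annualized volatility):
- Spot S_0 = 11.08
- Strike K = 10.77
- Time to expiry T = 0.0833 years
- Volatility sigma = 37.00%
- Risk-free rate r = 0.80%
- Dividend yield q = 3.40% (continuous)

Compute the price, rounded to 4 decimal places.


Answer: Price = 0.6212

Derivation:
d1 = (ln(S/K) + (r - q + 0.5*sigma^2) * T) / (sigma * sqrt(T)) = 0.29884580
d2 = d1 - sigma * sqrt(T) = 0.19205736
exp(-rT) = 0.99933382; exp(-qT) = 0.99717181
C = S_0 * exp(-qT) * N(d1) - K * exp(-rT) * N(d2)
N(d1) = 0.61747115; N(d2) = 0.57615136
C = 11.0800 * 0.99717181 * 0.61747115 - 10.7700 * 0.99933382 * 0.57615136 = 0.6212


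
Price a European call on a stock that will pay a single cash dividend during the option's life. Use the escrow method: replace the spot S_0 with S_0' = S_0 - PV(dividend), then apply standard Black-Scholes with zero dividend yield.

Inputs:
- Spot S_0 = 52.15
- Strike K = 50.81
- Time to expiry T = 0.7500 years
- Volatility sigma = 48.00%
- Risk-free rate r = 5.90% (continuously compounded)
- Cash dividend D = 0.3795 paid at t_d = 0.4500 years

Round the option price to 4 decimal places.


Answer: Price = 9.9435

Derivation:
PV(D) = D * exp(-r * t_d) = 0.3795 * 0.97379935 = 0.36955685
S_0' = S_0 - PV(D) = 52.1500 - 0.36955685 = 51.78044315
d1 = (ln(S_0'/K) + (r + sigma^2/2)*T) / (sigma*sqrt(T)) = 0.35980793
d2 = d1 - sigma*sqrt(T) = -0.05588427
exp(-rT) = 0.95671475
N(d1) = 0.64050461; N(d2) = 0.47771700
C = S_0' * N(d1) - K * exp(-rT) * N(d2) = 51.78044315 * 0.64050461 - 50.8100 * 0.95671475 * 0.47771700 = 9.9435


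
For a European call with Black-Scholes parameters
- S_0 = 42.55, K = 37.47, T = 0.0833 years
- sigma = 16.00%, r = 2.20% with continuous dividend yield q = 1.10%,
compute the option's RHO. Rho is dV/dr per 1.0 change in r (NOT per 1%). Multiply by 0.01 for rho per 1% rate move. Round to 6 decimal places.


d1 = 2.7961278710; d2 = 2.7499490880
phi(d1) = 0.0080016775; exp(-qT) = 0.9990841197; exp(-rT) = 0.9981690782
N(d2) = 0.9970197738
Rho = K*T*exp(-rT)*N(d2) = 37.4700 * 0.0833 * 0.9981690782 * 0.9970197738 = 3.106251

Answer: Rho = 3.106251


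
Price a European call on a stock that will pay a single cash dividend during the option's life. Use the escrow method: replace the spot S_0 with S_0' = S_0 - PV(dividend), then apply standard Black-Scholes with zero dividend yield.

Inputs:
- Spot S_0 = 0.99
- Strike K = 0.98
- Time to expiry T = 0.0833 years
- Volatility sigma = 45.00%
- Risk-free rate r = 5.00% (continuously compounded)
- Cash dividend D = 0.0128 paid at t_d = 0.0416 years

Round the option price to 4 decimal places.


Answer: Price = 0.0512

Derivation:
PV(D) = D * exp(-r * t_d) = 0.0128 * 0.99792216 = 0.01277340
S_0' = S_0 - PV(D) = 0.9900 - 0.01277340 = 0.97722660
d1 = (ln(S_0'/K) + (r + sigma^2/2)*T) / (sigma*sqrt(T)) = 0.07518688
d2 = d1 - sigma*sqrt(T) = -0.05469094
exp(-rT) = 0.99584366
N(d1) = 0.52996699; N(d2) = 0.47819234
C = S_0' * N(d1) - K * exp(-rT) * N(d2) = 0.97722660 * 0.52996699 - 0.9800 * 0.99584366 * 0.47819234 = 0.0512


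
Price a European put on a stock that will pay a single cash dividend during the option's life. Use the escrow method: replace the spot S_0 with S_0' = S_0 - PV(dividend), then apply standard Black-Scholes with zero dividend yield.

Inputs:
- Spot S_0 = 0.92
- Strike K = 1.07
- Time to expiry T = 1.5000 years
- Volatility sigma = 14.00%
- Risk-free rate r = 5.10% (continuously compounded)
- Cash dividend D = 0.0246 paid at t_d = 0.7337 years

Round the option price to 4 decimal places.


Answer: Price = 0.1227

Derivation:
PV(D) = D * exp(-r * t_d) = 0.0246 * 0.96327273 = 0.02369651
S_0' = S_0 - PV(D) = 0.9200 - 0.02369651 = 0.89630349
d1 = (ln(S_0'/K) + (r + sigma^2/2)*T) / (sigma*sqrt(T)) = -0.50118225
d2 = d1 - sigma*sqrt(T) = -0.67264653
exp(-rT) = 0.92635291
N(-d1) = 0.69187857; N(-d2) = 0.74941390
P = K * exp(-rT) * N(-d2) - S_0' * N(-d1) = 1.0700 * 0.92635291 * 0.74941390 - 0.89630349 * 0.69187857 = 0.1227


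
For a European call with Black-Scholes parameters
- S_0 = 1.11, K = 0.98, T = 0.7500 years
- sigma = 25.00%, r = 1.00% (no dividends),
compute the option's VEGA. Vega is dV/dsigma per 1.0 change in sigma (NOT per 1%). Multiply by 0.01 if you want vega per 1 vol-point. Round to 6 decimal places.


Answer: Vega = 0.296312

Derivation:
d1 = 0.7182247632; d2 = 0.5017184123
phi(d1) = 0.3082445127; exp(-qT) = 1.0000000000; exp(-rT) = 0.9925280548
Vega = S * exp(-qT) * phi(d1) * sqrt(T) = 1.1100 * 1.0000000000 * 0.3082445127 * 0.8660254038 = 0.296312


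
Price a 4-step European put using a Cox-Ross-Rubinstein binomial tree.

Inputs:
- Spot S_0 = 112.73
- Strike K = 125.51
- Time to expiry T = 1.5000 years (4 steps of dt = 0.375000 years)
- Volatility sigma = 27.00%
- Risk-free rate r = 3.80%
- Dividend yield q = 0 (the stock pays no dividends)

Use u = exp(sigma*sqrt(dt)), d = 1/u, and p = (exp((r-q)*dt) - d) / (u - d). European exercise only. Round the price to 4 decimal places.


dt = T/N = 0.375000
u = exp(sigma*sqrt(dt)) = 1.179795; d = 1/u = 0.847605
p = (exp((r-q)*dt) - d) / (u - d) = 0.501963
Discount per step: exp(-r*dt) = 0.985851
Stock lattice S(k, i) with i counting down-moves:
  k=0: S(0,0) = 112.7300
  k=1: S(1,0) = 132.9983; S(1,1) = 95.5505
  k=2: S(2,0) = 156.9107; S(2,1) = 112.7300; S(2,2) = 80.9891
  k=3: S(3,0) = 185.1224; S(3,1) = 132.9983; S(3,2) = 95.5505; S(3,3) = 68.6468
  k=4: S(4,0) = 218.4065; S(4,1) = 156.9107; S(4,2) = 112.7300; S(4,3) = 80.9891; S(4,4) = 58.1853
Terminal payoffs V(N, i) = max(K - S_T, 0):
  V(4,0) = 0.000000; V(4,1) = 0.000000; V(4,2) = 12.780000; V(4,3) = 44.520909; V(4,4) = 67.324665
Backward induction: V(k, i) = exp(-r*dt) * [p * V(k+1, i) + (1-p) * V(k+1, i+1)].
  V(3,0) = exp(-r*dt) * [p*0.000000 + (1-p)*0.000000] = 0.000000
  V(3,1) = exp(-r*dt) * [p*0.000000 + (1-p)*12.780000] = 6.274856
  V(3,2) = exp(-r*dt) * [p*12.780000 + (1-p)*44.520909] = 28.183654
  V(3,3) = exp(-r*dt) * [p*44.520909 + (1-p)*67.324665] = 55.087407
  V(2,0) = exp(-r*dt) * [p*0.000000 + (1-p)*6.274856] = 3.080893
  V(2,1) = exp(-r*dt) * [p*6.274856 + (1-p)*28.183654] = 16.943080
  V(2,2) = exp(-r*dt) * [p*28.183654 + (1-p)*55.087407] = 40.994366
  V(1,0) = exp(-r*dt) * [p*3.080893 + (1-p)*16.943080] = 9.843501
  V(1,1) = exp(-r*dt) * [p*16.943080 + (1-p)*40.994366] = 28.512301
  V(0,0) = exp(-r*dt) * [p*9.843501 + (1-p)*28.512301] = 18.870425

Answer: Price = V(0,0) = 18.8704


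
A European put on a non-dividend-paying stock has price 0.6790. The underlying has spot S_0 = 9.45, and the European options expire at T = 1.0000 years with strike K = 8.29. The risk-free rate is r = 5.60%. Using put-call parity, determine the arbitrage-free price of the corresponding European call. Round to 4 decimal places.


Put-call parity: C - P = S_0 * exp(-qT) - K * exp(-rT).
S_0 * exp(-qT) = 9.4500 * 1.00000000 = 9.45000000
K * exp(-rT) = 8.2900 * 0.94553914 = 7.83851944
C = P + S*exp(-qT) - K*exp(-rT)
C = 0.6790 + 9.45000000 - 7.83851944 = 2.2905

Answer: Call price = 2.2905


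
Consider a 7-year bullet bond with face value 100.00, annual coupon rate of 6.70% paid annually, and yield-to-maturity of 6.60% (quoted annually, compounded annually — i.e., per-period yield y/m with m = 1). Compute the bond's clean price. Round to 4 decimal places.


Answer: Price = 100.5465

Derivation:
Coupon per period c = face * coupon_rate / m = 6.700000
Periods per year m = 1; per-period yield y/m = 0.066000
Number of cashflows N = 7
Cashflows (t years, CF_t, discount factor 1/(1+y/m)^(m*t), PV):
  t = 1.0000: CF_t = 6.700000, DF = 0.938086, PV = 6.285178
  t = 2.0000: CF_t = 6.700000, DF = 0.880006, PV = 5.896040
  t = 3.0000: CF_t = 6.700000, DF = 0.825521, PV = 5.530994
  t = 4.0000: CF_t = 6.700000, DF = 0.774410, PV = 5.188550
  t = 5.0000: CF_t = 6.700000, DF = 0.726464, PV = 4.867307
  t = 6.0000: CF_t = 6.700000, DF = 0.681486, PV = 4.565954
  t = 7.0000: CF_t = 106.700000, DF = 0.639292, PV = 68.212503
Price P = sum_t PV_t = 100.546527
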